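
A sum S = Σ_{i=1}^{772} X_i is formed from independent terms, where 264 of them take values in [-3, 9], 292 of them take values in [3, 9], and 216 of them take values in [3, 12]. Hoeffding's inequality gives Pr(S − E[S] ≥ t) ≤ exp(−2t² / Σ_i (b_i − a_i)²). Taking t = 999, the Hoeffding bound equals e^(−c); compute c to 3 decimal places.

30.231

Σ(b_i − a_i)² = 264·12² + 292·6² + 216·9² = 66024.
c = 2t² / 66024 = 2·999² / 66024 = 30.2315.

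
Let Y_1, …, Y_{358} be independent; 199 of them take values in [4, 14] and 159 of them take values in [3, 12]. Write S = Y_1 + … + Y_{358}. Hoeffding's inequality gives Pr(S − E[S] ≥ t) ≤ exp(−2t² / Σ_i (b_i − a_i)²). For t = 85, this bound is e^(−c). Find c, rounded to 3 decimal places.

Σ(b_i − a_i)² = 199·10² + 159·9² = 32779.
c = 2t² / 32779 = 2·85² / 32779 = 0.4408.

0.441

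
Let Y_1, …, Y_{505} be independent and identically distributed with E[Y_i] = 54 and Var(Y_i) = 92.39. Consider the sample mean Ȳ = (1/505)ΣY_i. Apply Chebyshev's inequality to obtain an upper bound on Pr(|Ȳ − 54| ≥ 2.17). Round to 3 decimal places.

0.039

Var(Ȳ) = Var(Y_i)/n = 92.39/505 = 0.18295.
Chebyshev: Pr(|Ȳ − 54| ≥ 2.17) ≤ Var(Ȳ)/(2.17)² = 92.39/(505·2.17²) = 0.0389.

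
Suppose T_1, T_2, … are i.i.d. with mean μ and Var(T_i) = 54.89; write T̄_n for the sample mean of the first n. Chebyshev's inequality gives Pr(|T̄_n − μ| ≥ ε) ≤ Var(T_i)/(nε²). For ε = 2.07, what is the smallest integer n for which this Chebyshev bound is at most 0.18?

Require 54.89/(n·2.07²) ≤ 0.18, i.e. n ≥ 54.89/(0.18·2.07²) = 71.167.
The smallest integer n is 72.

72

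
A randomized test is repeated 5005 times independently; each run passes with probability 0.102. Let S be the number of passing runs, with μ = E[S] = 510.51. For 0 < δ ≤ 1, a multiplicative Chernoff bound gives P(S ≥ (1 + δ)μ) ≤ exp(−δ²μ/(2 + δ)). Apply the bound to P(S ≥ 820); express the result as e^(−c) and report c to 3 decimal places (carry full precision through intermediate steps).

Write 820 = (1 + δ)μ, so δ = 820/510.51 − 1 = 0.6062369…
Then the exponent is δ²μ/(2 + δ) = (820 − μ)² / (μ·(2 + δ)) = 71.990485.

71.990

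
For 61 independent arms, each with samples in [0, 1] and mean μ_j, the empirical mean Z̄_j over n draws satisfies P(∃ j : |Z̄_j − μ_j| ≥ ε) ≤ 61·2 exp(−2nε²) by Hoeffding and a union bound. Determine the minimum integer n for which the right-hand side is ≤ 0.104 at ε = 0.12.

246

Need 2·61·exp(−2nε²) ≤ 0.104, i.e. exp(−2nε²) ≤ 0.104/122.
So 2nε² ≥ ln(122/0.104) = 7.067385.
Hence n ≥ 7.067385/(2·0.12²) = 245.395.
The smallest integer n is 246.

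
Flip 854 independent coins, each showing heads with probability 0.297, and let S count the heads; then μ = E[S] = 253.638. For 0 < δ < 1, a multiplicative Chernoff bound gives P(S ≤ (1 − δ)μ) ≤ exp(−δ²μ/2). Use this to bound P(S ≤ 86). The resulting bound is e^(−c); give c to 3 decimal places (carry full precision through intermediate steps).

55.399

Write 86 = (1 − δ)μ, so δ = 1 − 86/253.638 = 0.6609341…
Then the exponent is δ²μ/2 = (μ − 86)²/(2μ) = 55.398834.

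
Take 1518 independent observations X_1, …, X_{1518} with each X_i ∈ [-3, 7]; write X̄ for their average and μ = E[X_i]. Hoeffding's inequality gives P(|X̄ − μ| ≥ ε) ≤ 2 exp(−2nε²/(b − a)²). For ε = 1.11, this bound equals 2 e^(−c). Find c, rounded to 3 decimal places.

37.407

c = 2nε²/(b − a)² = 2·1518·1.11² / 10² = 37.4066.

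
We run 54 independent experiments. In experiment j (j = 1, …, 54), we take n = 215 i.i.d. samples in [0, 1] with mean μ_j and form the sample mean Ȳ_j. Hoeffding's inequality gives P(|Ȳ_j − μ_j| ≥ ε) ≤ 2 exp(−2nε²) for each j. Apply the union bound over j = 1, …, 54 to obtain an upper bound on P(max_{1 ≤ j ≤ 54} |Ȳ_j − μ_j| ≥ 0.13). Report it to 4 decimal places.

Per-experiment Hoeffding bound: 2·exp(−2·215·0.13²) = 2·exp(−7.26700) = 0.0013964.
Union bound over 54 events: 54·0.0013964 = 0.07541.

0.0754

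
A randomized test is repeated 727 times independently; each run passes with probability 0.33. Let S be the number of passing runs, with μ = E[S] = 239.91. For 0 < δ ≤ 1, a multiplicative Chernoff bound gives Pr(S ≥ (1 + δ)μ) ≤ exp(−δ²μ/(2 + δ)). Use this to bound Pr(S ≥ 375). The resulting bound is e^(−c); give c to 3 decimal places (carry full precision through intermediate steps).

Write 375 = (1 + δ)μ, so δ = 375/239.91 − 1 = 0.5630862…
Then the exponent is δ²μ/(2 + δ) = (375 − μ)² / (μ·(2 + δ)) = 29.678015.

29.678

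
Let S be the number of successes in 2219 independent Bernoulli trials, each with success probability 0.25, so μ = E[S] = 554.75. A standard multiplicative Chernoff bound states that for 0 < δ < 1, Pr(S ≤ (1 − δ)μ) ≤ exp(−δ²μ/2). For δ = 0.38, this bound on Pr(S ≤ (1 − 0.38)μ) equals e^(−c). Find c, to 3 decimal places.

c = δ²μ/2 = 0.38²·554.75/2 = 40.0530.

40.053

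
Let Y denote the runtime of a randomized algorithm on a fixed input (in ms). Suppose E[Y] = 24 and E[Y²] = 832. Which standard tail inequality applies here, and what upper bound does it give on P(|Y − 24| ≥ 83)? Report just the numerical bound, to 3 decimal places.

0.037

The first two moments determine the variance, so Chebyshev's inequality is the sharpest standard bound available.
Var(Y) = E[Y²] − (E[Y])² = 832 − 576 = 256.
Chebyshev's inequality: P(|Y − μ| ≥ t) ≤ Var(Y)/t² = 256/6889 = 0.0372.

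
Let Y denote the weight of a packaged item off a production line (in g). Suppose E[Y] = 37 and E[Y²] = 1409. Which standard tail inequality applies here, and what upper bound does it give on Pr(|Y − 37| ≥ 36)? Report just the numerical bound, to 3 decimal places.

The first two moments determine the variance, so Chebyshev's inequality is the sharpest standard bound available.
Var(Y) = E[Y²] − (E[Y])² = 1409 − 1369 = 40.
Chebyshev's inequality: Pr(|Y − μ| ≥ t) ≤ Var(Y)/t² = 40/1296 = 0.0309.

0.031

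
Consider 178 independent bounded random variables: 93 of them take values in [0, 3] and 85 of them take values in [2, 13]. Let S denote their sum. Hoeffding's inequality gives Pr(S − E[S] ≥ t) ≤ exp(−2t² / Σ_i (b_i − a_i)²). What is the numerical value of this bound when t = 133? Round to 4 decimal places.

Σ(b_i − a_i)² = 93·3² + 85·11² = 11122.
Exponent = 2·133² / 11122 = 3.18090.
Bound = exp(−3.18090) = 0.04155.

0.0415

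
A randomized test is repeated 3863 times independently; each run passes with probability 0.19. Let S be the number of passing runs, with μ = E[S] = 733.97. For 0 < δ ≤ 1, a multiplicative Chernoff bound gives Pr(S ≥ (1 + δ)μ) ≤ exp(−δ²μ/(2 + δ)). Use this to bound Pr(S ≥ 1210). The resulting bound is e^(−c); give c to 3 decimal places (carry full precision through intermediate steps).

Write 1210 = (1 + δ)μ, so δ = 1210/733.97 − 1 = 0.6485687…
Then the exponent is δ²μ/(2 + δ) = (1210 − μ)² / (μ·(2 + δ)) = 116.567931.

116.568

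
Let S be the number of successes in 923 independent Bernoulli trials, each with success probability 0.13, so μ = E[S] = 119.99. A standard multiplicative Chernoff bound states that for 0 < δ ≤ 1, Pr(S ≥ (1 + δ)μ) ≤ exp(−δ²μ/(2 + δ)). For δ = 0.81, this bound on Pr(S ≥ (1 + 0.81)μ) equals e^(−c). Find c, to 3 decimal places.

28.016

c = δ²μ/(2 + δ) = 0.81²·119.99/(2 + 0.81) = 28.0162.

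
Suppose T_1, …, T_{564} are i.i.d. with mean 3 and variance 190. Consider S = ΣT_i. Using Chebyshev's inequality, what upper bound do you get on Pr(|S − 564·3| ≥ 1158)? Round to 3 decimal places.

Var(S) = n·Var(T_i) = 564·190 = 107160.
Chebyshev: Pr(|S − 564·3| ≥ 1158) ≤ Var(S)/1158² = 107160/1340964 = 0.0799.

0.080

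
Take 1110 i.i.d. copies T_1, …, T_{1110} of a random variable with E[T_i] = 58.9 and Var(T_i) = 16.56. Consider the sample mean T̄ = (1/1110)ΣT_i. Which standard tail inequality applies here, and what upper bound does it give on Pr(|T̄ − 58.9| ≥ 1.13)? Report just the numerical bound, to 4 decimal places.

0.0117

With mean and variance of each term known, Chebyshev's inequality bounds the deviation of the sum (or sample mean).
Var(T̄) = Var(T_i)/n = 16.56/1110 = 0.014919.
Chebyshev: Pr(|T̄ − 58.9| ≥ 1.13) ≤ Var(T̄)/(1.13)² = 16.56/(1110·1.13²) = 0.0117.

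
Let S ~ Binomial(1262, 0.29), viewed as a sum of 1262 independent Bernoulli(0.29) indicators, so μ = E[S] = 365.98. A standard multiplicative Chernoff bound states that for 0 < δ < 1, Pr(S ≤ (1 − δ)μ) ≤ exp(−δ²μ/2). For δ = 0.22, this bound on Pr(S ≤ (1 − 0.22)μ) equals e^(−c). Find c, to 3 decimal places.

c = δ²μ/2 = 0.22²·365.98/2 = 8.8567.

8.857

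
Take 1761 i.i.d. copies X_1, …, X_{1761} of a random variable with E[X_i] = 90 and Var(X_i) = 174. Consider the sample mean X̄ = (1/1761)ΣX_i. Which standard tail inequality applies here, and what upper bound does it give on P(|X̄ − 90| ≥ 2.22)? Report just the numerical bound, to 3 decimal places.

0.020

With mean and variance of each term known, Chebyshev's inequality bounds the deviation of the sum (or sample mean).
Var(X̄) = Var(X_i)/n = 174/1761 = 0.098807.
Chebyshev: P(|X̄ − 90| ≥ 2.22) ≤ Var(X̄)/(2.22)² = 174/(1761·2.22²) = 0.0200.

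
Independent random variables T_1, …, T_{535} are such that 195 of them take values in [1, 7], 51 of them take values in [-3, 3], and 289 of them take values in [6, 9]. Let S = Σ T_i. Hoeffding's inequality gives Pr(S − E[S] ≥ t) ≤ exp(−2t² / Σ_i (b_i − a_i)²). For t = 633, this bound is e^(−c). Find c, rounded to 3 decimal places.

Σ(b_i − a_i)² = 195·6² + 51·6² + 289·3² = 11457.
c = 2t² / 11457 = 2·633² / 11457 = 69.9466.

69.947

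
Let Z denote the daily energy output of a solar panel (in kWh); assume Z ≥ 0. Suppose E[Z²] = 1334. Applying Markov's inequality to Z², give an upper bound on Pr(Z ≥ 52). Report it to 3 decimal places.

Since Z ≥ 0, the event {Z ≥ 52} is the same as {Z² ≥ 2704}.
Markov's inequality applied to Z² gives Pr(Z² ≥ 2704) ≤ E[Z²]/2704 = 1334/2704 = 0.4933.

0.493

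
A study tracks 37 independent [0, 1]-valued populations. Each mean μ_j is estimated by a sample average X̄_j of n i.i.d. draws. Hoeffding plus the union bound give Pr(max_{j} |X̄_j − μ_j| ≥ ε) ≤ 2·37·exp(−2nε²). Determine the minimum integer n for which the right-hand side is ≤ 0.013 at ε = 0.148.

198

Need 2·37·exp(−2nε²) ≤ 0.013, i.e. exp(−2nε²) ≤ 0.013/74.
So 2nε² ≥ ln(74/0.013) = 8.646871.
Hence n ≥ 8.646871/(2·0.148²) = 197.381.
The smallest integer n is 198.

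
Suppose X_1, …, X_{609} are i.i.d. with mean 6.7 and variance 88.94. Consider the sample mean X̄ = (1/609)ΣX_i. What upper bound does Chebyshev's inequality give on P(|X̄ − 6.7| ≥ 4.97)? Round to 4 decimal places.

0.0059

Var(X̄) = Var(X_i)/n = 88.94/609 = 0.14604.
Chebyshev: P(|X̄ − 6.7| ≥ 4.97) ≤ Var(X̄)/(4.97)² = 88.94/(609·4.97²) = 0.0059.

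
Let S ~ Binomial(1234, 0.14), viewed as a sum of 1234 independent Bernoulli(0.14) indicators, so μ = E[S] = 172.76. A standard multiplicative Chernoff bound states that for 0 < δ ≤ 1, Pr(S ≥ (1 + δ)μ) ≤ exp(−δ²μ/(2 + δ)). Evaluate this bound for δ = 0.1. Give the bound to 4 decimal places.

0.4393

Exponent = δ²μ/(2 + δ) = 0.1²·172.76/2.1 = 0.8227.
Bound = exp(−0.8227) = 0.43926.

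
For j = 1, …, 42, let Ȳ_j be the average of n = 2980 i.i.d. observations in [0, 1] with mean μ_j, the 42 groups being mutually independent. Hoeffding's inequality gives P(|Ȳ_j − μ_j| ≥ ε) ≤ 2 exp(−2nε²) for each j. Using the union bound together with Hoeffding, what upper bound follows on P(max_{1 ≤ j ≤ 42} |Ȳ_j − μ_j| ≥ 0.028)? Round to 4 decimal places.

Per-experiment Hoeffding bound: 2·exp(−2·2980·0.028²) = 2·exp(−4.67264) = 0.018695.
Union bound over 42 events: 42·0.018695 = 0.78519.

0.7852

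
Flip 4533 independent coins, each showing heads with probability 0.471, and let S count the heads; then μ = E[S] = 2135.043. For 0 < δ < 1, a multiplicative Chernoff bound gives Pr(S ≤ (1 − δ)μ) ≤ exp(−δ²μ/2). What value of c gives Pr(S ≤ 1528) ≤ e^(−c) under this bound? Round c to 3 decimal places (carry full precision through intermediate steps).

86.298

Write 1528 = (1 − δ)μ, so δ = 1 − 1528/2135.043 = 0.2843235…
Then the exponent is δ²μ/2 = (μ − 1528)²/(2μ) = 86.298310.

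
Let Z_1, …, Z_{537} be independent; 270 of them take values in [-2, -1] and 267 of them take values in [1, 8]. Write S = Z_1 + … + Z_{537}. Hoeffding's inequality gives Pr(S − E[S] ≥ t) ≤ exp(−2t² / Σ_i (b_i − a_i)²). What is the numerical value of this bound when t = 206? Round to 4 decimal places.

Σ(b_i − a_i)² = 270·1² + 267·7² = 13353.
Exponent = 2·206² / 13353 = 6.35602.
Bound = exp(−6.35602) = 0.00174.

0.0017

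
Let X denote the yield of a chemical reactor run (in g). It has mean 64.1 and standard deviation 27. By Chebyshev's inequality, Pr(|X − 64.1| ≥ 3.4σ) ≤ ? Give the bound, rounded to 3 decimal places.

Chebyshev: Pr(|X − μ| ≥ t) ≤ Var(X)/t².
Var(X) = σ² = 27² = 729.
t = 3.4·27 = 91.8.
Bound = 729 / 8427.24 = 0.0865.

0.087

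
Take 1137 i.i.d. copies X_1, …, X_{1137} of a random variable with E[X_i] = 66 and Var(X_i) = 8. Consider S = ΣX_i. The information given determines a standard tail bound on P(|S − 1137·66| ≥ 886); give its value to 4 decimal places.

0.0116

With mean and variance of each term known, Chebyshev's inequality bounds the deviation of the sum (or sample mean).
Var(S) = n·Var(X_i) = 1137·8 = 9096.
Chebyshev: P(|S − 1137·66| ≥ 886) ≤ Var(S)/886² = 9096/784996 = 0.0116.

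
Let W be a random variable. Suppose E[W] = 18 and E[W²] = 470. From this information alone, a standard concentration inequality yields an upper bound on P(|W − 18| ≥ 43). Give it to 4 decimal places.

0.0790

The first two moments determine the variance, so Chebyshev's inequality is the sharpest standard bound available.
Var(W) = E[W²] − (E[W])² = 470 − 324 = 146.
Chebyshev's inequality: P(|W − μ| ≥ t) ≤ Var(W)/t² = 146/1849 = 0.0790.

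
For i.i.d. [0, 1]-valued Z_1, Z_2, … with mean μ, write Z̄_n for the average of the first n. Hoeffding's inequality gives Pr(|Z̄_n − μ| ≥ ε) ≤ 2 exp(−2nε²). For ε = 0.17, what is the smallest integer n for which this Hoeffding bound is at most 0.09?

54

Require 2·exp(−2nε²) ≤ 0.09, i.e. 2nε² ≥ ln(2/0.09) = 3.101093.
So n ≥ 3.101093 / (2·0.17²) = 53.652.
The smallest integer n is 54.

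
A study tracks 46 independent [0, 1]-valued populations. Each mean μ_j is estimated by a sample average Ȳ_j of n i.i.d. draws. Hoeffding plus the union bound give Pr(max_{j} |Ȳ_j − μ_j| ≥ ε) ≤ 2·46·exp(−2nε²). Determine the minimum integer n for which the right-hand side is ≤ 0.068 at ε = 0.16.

Need 2·46·exp(−2nε²) ≤ 0.068, i.e. exp(−2nε²) ≤ 0.068/92.
So 2nε² ≥ ln(92/0.068) = 7.210036.
Hence n ≥ 7.210036/(2·0.16²) = 140.821.
The smallest integer n is 141.

141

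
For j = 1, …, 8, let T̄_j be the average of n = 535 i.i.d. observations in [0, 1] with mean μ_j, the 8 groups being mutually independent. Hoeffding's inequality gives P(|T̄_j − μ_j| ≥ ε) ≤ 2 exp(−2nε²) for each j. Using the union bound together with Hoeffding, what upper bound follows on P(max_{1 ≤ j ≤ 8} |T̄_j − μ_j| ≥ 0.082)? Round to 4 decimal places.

0.0120

Per-experiment Hoeffding bound: 2·exp(−2·535·0.082²) = 2·exp(−7.19468) = 0.0015011.
Union bound over 8 events: 8·0.0015011 = 0.01201.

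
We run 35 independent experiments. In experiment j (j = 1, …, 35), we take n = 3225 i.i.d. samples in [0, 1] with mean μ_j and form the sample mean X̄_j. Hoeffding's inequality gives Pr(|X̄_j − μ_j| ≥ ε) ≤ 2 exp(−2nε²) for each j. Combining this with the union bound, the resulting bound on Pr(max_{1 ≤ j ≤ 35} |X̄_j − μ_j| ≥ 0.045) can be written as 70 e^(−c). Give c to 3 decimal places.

13.061

Union bound over the 35 events: Pr(max_{1 ≤ j ≤ 35} |X̄_j − μ_j| ≥ 0.045) ≤ 35·2·exp(−2nε²) = 70 exp(−2·3225·0.045²).
So c = 2·3225·0.045² = 13.0612.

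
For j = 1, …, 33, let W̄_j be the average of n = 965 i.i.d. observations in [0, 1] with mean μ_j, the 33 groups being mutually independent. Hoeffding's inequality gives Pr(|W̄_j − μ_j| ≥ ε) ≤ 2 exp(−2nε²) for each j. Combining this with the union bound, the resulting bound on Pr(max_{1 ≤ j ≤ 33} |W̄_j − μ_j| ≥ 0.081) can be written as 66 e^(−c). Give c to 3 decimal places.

12.663

Union bound over the 33 events: Pr(max_{1 ≤ j ≤ 33} |W̄_j − μ_j| ≥ 0.081) ≤ 33·2·exp(−2nε²) = 66 exp(−2·965·0.081²).
So c = 2·965·0.081² = 12.6627.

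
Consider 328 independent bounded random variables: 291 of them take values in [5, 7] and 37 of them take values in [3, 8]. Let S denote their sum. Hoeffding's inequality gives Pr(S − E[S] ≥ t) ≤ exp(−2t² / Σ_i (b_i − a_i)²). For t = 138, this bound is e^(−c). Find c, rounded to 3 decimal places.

18.233

Σ(b_i − a_i)² = 291·2² + 37·5² = 2089.
c = 2t² / 2089 = 2·138² / 2089 = 18.2326.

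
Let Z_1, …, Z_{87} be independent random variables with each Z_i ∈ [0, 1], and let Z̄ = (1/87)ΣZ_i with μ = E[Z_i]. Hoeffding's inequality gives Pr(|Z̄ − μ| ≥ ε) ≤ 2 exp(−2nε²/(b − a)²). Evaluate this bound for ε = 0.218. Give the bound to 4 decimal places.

0.0005

Exponent: 2nε²/(b − a)² = 2·87·0.218² / 1² = 8.26918.
Bound = 2·exp(−8.26918) = 0.00051.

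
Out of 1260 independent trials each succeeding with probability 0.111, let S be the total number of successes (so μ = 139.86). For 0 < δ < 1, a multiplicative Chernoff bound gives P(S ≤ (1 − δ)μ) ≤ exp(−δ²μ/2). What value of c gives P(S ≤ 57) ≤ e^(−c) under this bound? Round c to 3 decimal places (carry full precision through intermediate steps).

24.545

Write 57 = (1 − δ)μ, so δ = 1 − 57/139.86 = 0.5924496…
Then the exponent is δ²μ/2 = (μ − 57)²/(2μ) = 24.545187.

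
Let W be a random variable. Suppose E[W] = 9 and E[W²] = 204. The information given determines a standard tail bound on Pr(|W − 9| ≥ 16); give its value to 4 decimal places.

The first two moments determine the variance, so Chebyshev's inequality is the sharpest standard bound available.
Var(W) = E[W²] − (E[W])² = 204 − 81 = 123.
Chebyshev's inequality: Pr(|W − μ| ≥ t) ≤ Var(W)/t² = 123/256 = 0.4805.

0.4805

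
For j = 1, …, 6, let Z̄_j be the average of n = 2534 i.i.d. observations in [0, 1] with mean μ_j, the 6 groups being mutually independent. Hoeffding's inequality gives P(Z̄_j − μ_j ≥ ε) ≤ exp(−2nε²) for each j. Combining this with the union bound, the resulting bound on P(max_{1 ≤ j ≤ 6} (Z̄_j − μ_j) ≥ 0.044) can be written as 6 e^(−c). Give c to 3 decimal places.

9.812

Union bound over the 6 events: P(max_{1 ≤ j ≤ 6} (Z̄_j − μ_j) ≥ 0.044) ≤ 6·exp(−2nε²) = 6 exp(−2·2534·0.044²).
So c = 2·2534·0.044² = 9.8116.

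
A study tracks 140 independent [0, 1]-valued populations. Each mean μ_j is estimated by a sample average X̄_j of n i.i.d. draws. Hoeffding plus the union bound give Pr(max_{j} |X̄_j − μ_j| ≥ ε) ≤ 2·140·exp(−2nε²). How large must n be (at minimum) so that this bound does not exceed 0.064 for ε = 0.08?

Need 2·140·exp(−2nε²) ≤ 0.064, i.e. exp(−2nε²) ≤ 0.064/280.
So 2nε² ≥ ln(280/0.064) = 8.383662.
Hence n ≥ 8.383662/(2·0.08²) = 654.974.
The smallest integer n is 655.

655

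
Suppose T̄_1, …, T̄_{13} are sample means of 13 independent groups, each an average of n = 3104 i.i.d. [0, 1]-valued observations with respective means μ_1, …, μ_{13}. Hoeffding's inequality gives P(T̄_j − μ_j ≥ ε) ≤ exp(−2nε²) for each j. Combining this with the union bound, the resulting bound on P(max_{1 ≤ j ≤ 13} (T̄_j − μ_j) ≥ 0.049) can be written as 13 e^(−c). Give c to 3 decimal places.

Union bound over the 13 events: P(max_{1 ≤ j ≤ 13} (T̄_j − μ_j) ≥ 0.049) ≤ 13·exp(−2nε²) = 13 exp(−2·3104·0.049²).
So c = 2·3104·0.049² = 14.9054.

14.905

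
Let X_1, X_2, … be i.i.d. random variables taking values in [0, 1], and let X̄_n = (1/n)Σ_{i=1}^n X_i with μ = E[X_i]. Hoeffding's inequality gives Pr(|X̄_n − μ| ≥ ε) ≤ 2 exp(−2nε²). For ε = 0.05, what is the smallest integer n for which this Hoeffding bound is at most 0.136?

Require 2·exp(−2nε²) ≤ 0.136, i.e. 2nε² ≥ ln(2/0.136) = 2.688248.
So n ≥ 2.688248 / (2·0.05²) = 537.650.
The smallest integer n is 538.

538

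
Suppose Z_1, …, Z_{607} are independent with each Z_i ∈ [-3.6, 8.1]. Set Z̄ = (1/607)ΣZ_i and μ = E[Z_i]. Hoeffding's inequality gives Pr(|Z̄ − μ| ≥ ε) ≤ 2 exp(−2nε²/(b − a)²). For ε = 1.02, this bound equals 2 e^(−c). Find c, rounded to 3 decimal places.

9.227

c = 2nε²/(b − a)² = 2·607·1.02² / 11.7² = 9.2267.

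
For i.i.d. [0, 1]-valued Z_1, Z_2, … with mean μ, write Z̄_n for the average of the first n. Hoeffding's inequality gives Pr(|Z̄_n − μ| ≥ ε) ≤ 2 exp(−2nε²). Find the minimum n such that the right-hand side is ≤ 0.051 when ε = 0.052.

679

Require 2·exp(−2nε²) ≤ 0.051, i.e. 2nε² ≥ ln(2/0.051) = 3.669077.
So n ≥ 3.669077 / (2·0.052²) = 678.454.
The smallest integer n is 679.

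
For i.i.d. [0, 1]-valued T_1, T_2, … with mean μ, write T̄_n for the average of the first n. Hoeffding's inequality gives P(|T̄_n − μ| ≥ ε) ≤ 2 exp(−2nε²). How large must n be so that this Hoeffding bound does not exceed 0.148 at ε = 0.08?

Require 2·exp(−2nε²) ≤ 0.148, i.e. 2nε² ≥ ln(2/0.148) = 2.603690.
So n ≥ 2.603690 / (2·0.08²) = 203.413.
The smallest integer n is 204.

204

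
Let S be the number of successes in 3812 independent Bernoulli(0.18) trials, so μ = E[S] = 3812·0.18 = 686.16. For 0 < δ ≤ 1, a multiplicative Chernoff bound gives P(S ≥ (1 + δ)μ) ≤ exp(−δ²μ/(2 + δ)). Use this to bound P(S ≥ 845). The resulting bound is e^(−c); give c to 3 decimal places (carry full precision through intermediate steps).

16.478

Write 845 = (1 + δ)μ, so δ = 845/686.16 − 1 = 0.2314912…
Then the exponent is δ²μ/(2 + δ) = (845 − μ)² / (μ·(2 + δ)) = 16.477798.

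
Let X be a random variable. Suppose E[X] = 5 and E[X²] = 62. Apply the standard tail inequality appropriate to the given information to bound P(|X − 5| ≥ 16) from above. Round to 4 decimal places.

0.1445

The first two moments determine the variance, so Chebyshev's inequality is the sharpest standard bound available.
Var(X) = E[X²] − (E[X])² = 62 − 25 = 37.
Chebyshev's inequality: P(|X − μ| ≥ t) ≤ Var(X)/t² = 37/256 = 0.1445.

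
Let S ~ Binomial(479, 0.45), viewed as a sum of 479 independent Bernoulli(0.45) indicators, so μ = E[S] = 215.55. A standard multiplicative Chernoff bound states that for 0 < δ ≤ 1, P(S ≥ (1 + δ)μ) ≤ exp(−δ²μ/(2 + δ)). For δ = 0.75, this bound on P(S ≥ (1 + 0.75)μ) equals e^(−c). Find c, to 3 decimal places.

44.090

c = δ²μ/(2 + δ) = 0.75²·215.55/(2 + 0.75) = 44.0898.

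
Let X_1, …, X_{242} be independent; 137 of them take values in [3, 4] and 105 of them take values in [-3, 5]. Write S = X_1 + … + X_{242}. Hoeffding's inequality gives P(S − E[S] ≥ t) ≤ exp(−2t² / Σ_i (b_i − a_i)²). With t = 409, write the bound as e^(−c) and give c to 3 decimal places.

Σ(b_i − a_i)² = 137·1² + 105·8² = 6857.
c = 2t² / 6857 = 2·409² / 6857 = 48.7913.

48.791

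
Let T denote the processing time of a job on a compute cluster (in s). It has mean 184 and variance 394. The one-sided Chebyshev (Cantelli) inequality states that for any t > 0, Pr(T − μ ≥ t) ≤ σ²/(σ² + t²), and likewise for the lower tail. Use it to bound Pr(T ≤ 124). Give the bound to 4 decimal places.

Here σ² = 394 and t = 60, so σ² + t² = 3994.
Cantelli's bound: 394/3994 = 0.0986.

0.0986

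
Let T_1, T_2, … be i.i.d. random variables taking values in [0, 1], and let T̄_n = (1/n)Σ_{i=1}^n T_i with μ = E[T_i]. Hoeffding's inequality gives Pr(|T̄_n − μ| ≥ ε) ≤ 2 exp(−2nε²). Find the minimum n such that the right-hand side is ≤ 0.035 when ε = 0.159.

81

Require 2·exp(−2nε²) ≤ 0.035, i.e. 2nε² ≥ ln(2/0.035) = 4.045554.
So n ≥ 4.045554 / (2·0.159²) = 80.012.
The smallest integer n is 81.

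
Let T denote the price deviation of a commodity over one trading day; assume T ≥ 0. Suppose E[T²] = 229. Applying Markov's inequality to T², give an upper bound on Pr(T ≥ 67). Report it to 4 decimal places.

Since T ≥ 0, the event {T ≥ 67} is the same as {T² ≥ 4489}.
Markov's inequality applied to T² gives Pr(T² ≥ 4489) ≤ E[T²]/4489 = 229/4489 = 0.0510.

0.0510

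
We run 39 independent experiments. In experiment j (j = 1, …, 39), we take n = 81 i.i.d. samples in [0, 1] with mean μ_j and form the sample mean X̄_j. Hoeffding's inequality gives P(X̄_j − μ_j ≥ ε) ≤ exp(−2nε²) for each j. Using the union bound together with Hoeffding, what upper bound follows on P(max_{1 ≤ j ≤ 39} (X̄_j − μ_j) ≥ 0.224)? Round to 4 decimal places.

0.0115

Per-experiment Hoeffding bound: exp(−2·81·0.224²) = exp(−8.12851) = 0.00029501.
Union bound over 39 events: 39·0.00029501 = 0.01151.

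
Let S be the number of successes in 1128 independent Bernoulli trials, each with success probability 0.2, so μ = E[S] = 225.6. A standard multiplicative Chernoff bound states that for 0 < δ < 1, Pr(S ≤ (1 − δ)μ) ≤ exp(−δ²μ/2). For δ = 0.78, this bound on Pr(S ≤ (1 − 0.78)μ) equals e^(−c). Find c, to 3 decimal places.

c = δ²μ/2 = 0.78²·225.6/2 = 68.6275.

68.628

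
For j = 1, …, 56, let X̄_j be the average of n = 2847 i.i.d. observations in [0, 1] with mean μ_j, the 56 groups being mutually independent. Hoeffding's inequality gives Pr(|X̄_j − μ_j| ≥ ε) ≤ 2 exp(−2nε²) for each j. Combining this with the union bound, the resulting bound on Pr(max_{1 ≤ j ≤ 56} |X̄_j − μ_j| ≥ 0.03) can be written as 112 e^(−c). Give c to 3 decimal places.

Union bound over the 56 events: Pr(max_{1 ≤ j ≤ 56} |X̄_j − μ_j| ≥ 0.03) ≤ 56·2·exp(−2nε²) = 112 exp(−2·2847·0.03²).
So c = 2·2847·0.03² = 5.1246.

5.125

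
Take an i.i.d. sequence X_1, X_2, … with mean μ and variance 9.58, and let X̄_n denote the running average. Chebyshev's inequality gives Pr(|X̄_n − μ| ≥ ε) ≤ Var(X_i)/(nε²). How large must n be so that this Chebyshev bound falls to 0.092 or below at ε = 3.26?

10

Require 9.58/(n·3.26²) ≤ 0.092, i.e. n ≥ 9.58/(0.092·3.26²) = 9.798.
The smallest integer n is 10.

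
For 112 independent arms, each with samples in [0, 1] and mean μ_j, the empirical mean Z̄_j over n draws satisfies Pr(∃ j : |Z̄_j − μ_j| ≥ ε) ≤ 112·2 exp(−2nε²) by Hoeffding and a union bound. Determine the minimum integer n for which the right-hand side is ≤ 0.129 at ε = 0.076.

Need 2·112·exp(−2nε²) ≤ 0.129, i.e. exp(−2nε²) ≤ 0.129/224.
So 2nε² ≥ ln(224/0.129) = 7.459589.
Hence n ≥ 7.459589/(2·0.076²) = 645.740.
The smallest integer n is 646.

646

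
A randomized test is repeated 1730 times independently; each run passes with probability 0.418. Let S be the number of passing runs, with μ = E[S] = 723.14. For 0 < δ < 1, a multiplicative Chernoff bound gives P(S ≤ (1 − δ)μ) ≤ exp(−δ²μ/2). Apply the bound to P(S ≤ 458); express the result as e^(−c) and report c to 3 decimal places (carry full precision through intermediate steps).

Write 458 = (1 − δ)μ, so δ = 1 − 458/723.14 = 0.366651…
Then the exponent is δ²μ/2 = (μ − 458)²/(2μ) = 48.606922.

48.607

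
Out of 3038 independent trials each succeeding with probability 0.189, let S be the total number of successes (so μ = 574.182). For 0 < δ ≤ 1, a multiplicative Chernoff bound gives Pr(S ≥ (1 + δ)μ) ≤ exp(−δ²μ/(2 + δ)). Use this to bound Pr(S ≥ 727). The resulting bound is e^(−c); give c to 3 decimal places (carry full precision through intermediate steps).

17.948

Write 727 = (1 + δ)μ, so δ = 727/574.182 − 1 = 0.2661491…
Then the exponent is δ²μ/(2 + δ) = (727 − μ)² / (μ·(2 + δ)) = 17.947790.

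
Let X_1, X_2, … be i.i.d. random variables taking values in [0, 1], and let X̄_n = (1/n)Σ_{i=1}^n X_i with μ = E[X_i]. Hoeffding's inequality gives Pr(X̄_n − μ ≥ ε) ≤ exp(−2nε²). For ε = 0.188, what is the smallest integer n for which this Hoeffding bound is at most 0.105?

Require exp(−2nε²) ≤ 0.105, i.e. 2nε² ≥ ln(1/0.105) = 2.253795.
So n ≥ 2.253795 / (2·0.188²) = 31.884.
The smallest integer n is 32.

32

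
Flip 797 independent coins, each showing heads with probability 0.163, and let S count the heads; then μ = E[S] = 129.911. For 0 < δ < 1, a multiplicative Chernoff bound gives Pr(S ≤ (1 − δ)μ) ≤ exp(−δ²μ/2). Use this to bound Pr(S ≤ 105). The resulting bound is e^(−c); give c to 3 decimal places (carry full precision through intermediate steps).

2.388

Write 105 = (1 − δ)μ, so δ = 1 − 105/129.911 = 0.1917544…
Then the exponent is δ²μ/2 = (μ − 105)²/(2μ) = 2.388396.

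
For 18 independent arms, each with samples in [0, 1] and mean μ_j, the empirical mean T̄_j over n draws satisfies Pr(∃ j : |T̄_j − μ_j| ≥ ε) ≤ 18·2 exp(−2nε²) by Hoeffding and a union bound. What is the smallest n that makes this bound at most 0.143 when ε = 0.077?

467

Need 2·18·exp(−2nε²) ≤ 0.143, i.e. exp(−2nε²) ≤ 0.143/36.
So 2nε² ≥ ln(36/0.143) = 5.528430.
Hence n ≥ 5.528430/(2·0.077²) = 466.219.
The smallest integer n is 467.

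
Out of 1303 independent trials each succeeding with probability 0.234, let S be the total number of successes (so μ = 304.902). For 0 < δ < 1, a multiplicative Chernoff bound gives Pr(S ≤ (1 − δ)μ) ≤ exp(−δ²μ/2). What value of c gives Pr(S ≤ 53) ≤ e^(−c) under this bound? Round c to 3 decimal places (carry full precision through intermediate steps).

Write 53 = (1 − δ)μ, so δ = 1 − 53/304.902 = 0.8261737…
Then the exponent is δ²μ/2 = (μ − 53)²/(2μ) = 104.057398.

104.057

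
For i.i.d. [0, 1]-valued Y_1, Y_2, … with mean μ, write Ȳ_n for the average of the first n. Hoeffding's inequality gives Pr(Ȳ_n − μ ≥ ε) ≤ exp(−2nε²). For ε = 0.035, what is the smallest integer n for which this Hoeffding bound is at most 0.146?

Require exp(−2nε²) ≤ 0.146, i.e. 2nε² ≥ ln(1/0.146) = 1.924149.
So n ≥ 1.924149 / (2·0.035²) = 785.367.
The smallest integer n is 786.

786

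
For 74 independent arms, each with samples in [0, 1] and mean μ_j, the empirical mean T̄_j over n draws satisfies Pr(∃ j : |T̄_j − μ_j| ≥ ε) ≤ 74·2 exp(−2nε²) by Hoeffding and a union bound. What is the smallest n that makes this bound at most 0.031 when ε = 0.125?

Need 2·74·exp(−2nε²) ≤ 0.031, i.e. exp(−2nε²) ≤ 0.031/148.
So 2nε² ≥ ln(148/0.031) = 8.470980.
Hence n ≥ 8.470980/(2·0.125²) = 271.071.
The smallest integer n is 272.

272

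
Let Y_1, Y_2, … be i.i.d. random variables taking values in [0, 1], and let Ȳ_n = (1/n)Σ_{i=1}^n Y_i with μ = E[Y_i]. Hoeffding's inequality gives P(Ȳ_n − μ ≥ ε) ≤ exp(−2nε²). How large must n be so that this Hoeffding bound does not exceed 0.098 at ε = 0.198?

Require exp(−2nε²) ≤ 0.098, i.e. 2nε² ≥ ln(1/0.098) = 2.322788.
So n ≥ 2.322788 / (2·0.198²) = 29.624.
The smallest integer n is 30.

30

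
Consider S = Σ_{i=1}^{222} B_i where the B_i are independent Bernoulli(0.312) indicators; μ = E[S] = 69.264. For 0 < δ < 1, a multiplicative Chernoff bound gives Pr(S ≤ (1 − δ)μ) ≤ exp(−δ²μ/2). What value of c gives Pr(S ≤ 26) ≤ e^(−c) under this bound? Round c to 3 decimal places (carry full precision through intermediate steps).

Write 26 = (1 − δ)μ, so δ = 1 − 26/69.264 = 0.6246246…
Then the exponent is δ²μ/2 = (μ − 26)²/(2μ) = 13.511880.

13.512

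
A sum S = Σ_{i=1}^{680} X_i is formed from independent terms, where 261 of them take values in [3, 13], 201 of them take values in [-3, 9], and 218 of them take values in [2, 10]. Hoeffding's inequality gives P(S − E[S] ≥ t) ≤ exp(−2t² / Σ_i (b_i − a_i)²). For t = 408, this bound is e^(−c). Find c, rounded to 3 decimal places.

4.825

Σ(b_i − a_i)² = 261·10² + 201·12² + 218·8² = 68996.
c = 2t² / 68996 = 2·408² / 68996 = 4.8253.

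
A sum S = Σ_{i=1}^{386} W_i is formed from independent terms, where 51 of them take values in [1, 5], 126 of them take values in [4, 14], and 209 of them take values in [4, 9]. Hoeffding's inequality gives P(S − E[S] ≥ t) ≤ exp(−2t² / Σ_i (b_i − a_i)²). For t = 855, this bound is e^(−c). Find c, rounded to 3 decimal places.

78.432

Σ(b_i − a_i)² = 51·4² + 126·10² + 209·5² = 18641.
c = 2t² / 18641 = 2·855² / 18641 = 78.4320.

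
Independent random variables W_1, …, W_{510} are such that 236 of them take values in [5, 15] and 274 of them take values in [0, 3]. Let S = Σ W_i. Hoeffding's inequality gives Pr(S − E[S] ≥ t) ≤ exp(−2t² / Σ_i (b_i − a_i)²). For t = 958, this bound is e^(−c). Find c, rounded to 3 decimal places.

70.418

Σ(b_i − a_i)² = 236·10² + 274·3² = 26066.
c = 2t² / 26066 = 2·958² / 26066 = 70.4185.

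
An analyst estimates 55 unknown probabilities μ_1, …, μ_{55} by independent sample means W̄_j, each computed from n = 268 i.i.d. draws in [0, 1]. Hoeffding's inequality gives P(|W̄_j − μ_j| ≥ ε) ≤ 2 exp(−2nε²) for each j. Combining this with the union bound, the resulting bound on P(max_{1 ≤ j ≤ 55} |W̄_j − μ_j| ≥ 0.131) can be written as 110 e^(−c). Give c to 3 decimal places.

9.198

Union bound over the 55 events: P(max_{1 ≤ j ≤ 55} |W̄_j − μ_j| ≥ 0.131) ≤ 55·2·exp(−2nε²) = 110 exp(−2·268·0.131²).
So c = 2·268·0.131² = 9.1983.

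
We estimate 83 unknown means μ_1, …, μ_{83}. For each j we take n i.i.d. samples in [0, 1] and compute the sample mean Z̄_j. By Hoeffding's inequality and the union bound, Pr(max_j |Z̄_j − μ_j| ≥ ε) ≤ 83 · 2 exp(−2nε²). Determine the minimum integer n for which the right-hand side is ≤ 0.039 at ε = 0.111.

Need 2·83·exp(−2nε²) ≤ 0.039, i.e. exp(−2nε²) ≤ 0.039/166.
So 2nε² ≥ ln(166/0.039) = 8.356181.
Hence n ≥ 8.356181/(2·0.111²) = 339.103.
The smallest integer n is 340.

340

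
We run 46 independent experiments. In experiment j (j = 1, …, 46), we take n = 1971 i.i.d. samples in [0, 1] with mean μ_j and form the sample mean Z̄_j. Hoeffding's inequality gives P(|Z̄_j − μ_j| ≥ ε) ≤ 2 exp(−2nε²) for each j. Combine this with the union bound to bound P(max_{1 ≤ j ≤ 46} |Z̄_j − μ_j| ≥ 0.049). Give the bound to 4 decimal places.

0.0071

Per-experiment Hoeffding bound: 2·exp(−2·1971·0.049²) = 2·exp(−9.46474) = 0.00015508.
Union bound over 46 events: 46·0.00015508 = 0.00713.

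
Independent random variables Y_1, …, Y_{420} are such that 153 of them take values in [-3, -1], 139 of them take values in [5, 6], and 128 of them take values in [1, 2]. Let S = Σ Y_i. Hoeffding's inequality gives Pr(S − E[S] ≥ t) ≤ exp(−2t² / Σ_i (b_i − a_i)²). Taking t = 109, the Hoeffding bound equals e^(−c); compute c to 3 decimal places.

27.033

Σ(b_i − a_i)² = 153·2² + 139·1² + 128·1² = 879.
c = 2t² / 879 = 2·109² / 879 = 27.0330.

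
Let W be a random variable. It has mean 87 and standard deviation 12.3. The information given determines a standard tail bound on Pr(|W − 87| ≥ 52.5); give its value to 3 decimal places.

Mean and variance are known, so Chebyshev's inequality applies.
Chebyshev: Pr(|W − μ| ≥ t) ≤ Var(W)/t².
Var(W) = σ² = 12.3² = 151.29.
Bound = 151.29 / 2756.25 = 0.0549.

0.055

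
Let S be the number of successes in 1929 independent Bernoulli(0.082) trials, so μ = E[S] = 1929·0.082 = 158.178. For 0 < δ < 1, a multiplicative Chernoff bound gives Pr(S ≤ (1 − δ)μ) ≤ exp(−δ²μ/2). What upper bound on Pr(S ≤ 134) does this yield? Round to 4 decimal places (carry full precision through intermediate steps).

Write 134 = (1 − δ)μ, so δ = 1 − 134/158.178 = 0.1528531…
Then the exponent is δ²μ/2 = (μ − 134)²/(2μ) = 1.847841.
Bound = exp(−1.847841) = 0.15758.

0.1576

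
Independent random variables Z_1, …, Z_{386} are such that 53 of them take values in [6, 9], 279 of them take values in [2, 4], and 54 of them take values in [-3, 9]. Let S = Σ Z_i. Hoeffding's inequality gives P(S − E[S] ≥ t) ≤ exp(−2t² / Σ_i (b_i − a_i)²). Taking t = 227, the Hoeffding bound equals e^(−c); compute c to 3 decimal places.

11.000

Σ(b_i − a_i)² = 53·3² + 279·2² + 54·12² = 9369.
c = 2t² / 9369 = 2·227² / 9369 = 10.9999.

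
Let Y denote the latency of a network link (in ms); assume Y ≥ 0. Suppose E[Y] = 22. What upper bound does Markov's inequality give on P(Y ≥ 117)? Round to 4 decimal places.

0.1880

Markov's inequality: for a non-negative random variable, P(Y ≥ a) ≤ E[Y]/a.
Here E[Y] = 22 and a = 117, so the bound is 22/117 = 0.1880.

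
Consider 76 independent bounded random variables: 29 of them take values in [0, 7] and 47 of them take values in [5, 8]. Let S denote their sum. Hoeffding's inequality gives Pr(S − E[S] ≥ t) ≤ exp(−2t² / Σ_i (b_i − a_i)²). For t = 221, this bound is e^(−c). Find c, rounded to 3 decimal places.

52.973

Σ(b_i − a_i)² = 29·7² + 47·3² = 1844.
c = 2t² / 1844 = 2·221² / 1844 = 52.9729.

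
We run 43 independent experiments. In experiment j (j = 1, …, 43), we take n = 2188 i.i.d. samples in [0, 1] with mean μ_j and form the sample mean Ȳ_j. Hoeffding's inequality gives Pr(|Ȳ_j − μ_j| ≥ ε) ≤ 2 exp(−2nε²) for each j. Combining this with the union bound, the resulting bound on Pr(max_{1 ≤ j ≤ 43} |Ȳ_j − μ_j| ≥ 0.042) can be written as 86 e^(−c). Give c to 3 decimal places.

7.719

Union bound over the 43 events: Pr(max_{1 ≤ j ≤ 43} |Ȳ_j − μ_j| ≥ 0.042) ≤ 43·2·exp(−2nε²) = 86 exp(−2·2188·0.042²).
So c = 2·2188·0.042² = 7.7193.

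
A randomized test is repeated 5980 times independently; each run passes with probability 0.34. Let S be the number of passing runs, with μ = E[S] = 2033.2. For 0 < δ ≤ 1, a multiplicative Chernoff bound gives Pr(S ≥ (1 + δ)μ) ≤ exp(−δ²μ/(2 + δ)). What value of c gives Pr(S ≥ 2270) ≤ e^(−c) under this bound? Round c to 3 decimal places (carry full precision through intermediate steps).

Write 2270 = (1 + δ)μ, so δ = 2270/2033.2 − 1 = 0.1164667…
Then the exponent is δ²μ/(2 + δ) = (2270 − μ)² / (μ·(2 + δ)) = 13.030824.

13.031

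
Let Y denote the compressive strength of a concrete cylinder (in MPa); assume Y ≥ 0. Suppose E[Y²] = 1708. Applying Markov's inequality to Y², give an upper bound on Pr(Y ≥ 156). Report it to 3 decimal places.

0.070

Since Y ≥ 0, the event {Y ≥ 156} is the same as {Y² ≥ 24336}.
Markov's inequality applied to Y² gives Pr(Y² ≥ 24336) ≤ E[Y²]/24336 = 1708/24336 = 0.0702.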